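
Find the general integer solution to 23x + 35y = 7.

Step 1: Compute gcd(23, 35) = 1.
Since 1 divides 7, solutions exist.

Step 2: Find a particular solution using extended Euclidean algorithm.
We get x₀ = -21, y₀ = 14.
Check: 23*-21 + 35*14 = 7 = 7 ✓

Step 3: Write the general solution.
x = -21 + (35/1)t = -21 + 35t
y = 14 - (23/1)t = 14 - 23t
for any integer t.

x = -21 + 35t, y = 14 - 23t for integer t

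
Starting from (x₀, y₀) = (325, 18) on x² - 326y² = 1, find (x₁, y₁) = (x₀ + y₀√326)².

Solutions to x² - Dy² = 1 are generated by powers of (x₀ + y₀√D).
The next solution satisfies x₁ + y₁√326 = (x₀ + y₀√326)², giving:
x₁ = x₀² + 326y₀² = 325² + 326·18² = 105625 + 105624 = 211249
y₁ = 2x₀y₀ = 2·325·18 = 11700

Verify: 211249² - 326·11700² = 44626140001 - 44626140000 = 1 ✓

x = 211249, y = 11700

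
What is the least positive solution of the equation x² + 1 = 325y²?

We need x² = 325y² - 1. Try successive y:
y = 1: x² = 325·1² - 1 = 324 = 18² ✓
Check: 18² - 325·1² = 324 - 325 = -1 ✓

x = 18, y = 1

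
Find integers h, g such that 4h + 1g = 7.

Step 1: Check solvability.
gcd(4, 1) = 1
Since 1 divides 7, solutions exist.

Step 2: Apply extended Euclidean algorithm to find gcd.
We find integers such that 4*x0 + 1*y0 = 1

Step 3: Scale the particular solution.
Multiply by 7/1 = 7:
h = 0, g = 7

Step 4: Verify.
4*(0) + 1*(7) = 7 = 7 ✓

h = 0, g = 7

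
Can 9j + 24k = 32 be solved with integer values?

Step 1: Compute gcd(9, 24).
gcd(9, 24) = 3

Step 2: Check divisibility.
Does 3 divide 32? 32 = 3 x 10 + 2, so no.

By the theorem on linear Diophantine equations, 9j + 24k = 32 has integer solutions if and only if gcd(9, 24) divides 32. Since 3 does not divide 32, no solutions exist.

No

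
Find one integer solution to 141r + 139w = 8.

Step 1: Check solvability.
gcd(141, 139) = 1
Since 1 divides 8, solutions exist.

Step 2: Apply extended Euclidean algorithm to find gcd.
We find integers such that 141*x0 + 139*y0 = 1

Step 3: Scale the particular solution.
Multiply by 8/1 = 8:
r = -552, w = 560

Step 4: Verify.
141*(-552) + 139*(560) = 8 = 8 ✓

r = -552, w = 560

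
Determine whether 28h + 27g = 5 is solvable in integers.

Step 1: Compute gcd(28, 27).
gcd(28, 27) = 1

Step 2: Check divisibility.
Does 1 divide 5? 5 = 1 x 5, so yes.

By the theorem on linear Diophantine equations, 28h + 27g = 5 has integer solutions if and only if gcd(28, 27) divides 5. Since 1 | 5, solutions exist.

Yes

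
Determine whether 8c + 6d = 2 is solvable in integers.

Step 1: Compute gcd(8, 6).
gcd(8, 6) = 2

Step 2: Check divisibility.
Does 2 divide 2? 2 = 2 x 1, so yes.

By the theorem on linear Diophantine equations, 8c + 6d = 2 has integer solutions if and only if gcd(8, 6) divides 2. Since 2 | 2, solutions exist.

Yes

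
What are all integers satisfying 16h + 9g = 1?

Step 1: Compute gcd(16, 9) = 1.
Since 1 divides 1, solutions exist.

Step 2: Find a particular solution using extended Euclidean algorithm.
We get h₀ = 4, g₀ = -7.
Check: 16*4 + 9*-7 = 1 = 1 ✓

Step 3: Write the general solution.
h = 4 + (9/1)t = 4 + 9t
g = -7 - (16/1)t = -7 - 16t
for any integer t.

h = 4 + 9t, g = -7 - 16t for integer t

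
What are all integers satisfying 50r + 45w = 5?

Step 1: Compute gcd(50, 45) = 5.
Since 5 divides 5, solutions exist.

Step 2: Find a particular solution using extended Euclidean algorithm.
We get r₀ = 1, w₀ = -1.
Check: 50*1 + 45*-1 = 5 = 5 ✓

Step 3: Write the general solution.
r = 1 + (45/5)t = 1 + 9t
w = -1 - (50/5)t = -1 - 10t
for any integer t.

r = 1 + 9t, w = -1 - 10t for integer t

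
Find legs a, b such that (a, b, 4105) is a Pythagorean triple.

We need a² + b² = 4105² = 16851025.
Trying: 2145² + 3500² = 4601025 + 12250000 = 16851025 ✓

(2145, 3500, 4105)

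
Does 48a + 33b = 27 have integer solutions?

Step 1: Compute gcd(48, 33).
gcd(48, 33) = 3

Step 2: Check divisibility.
Does 3 divide 27? 27 = 3 x 9, so yes.

By the theorem on linear Diophantine equations, 48a + 33b = 27 has integer solutions if and only if gcd(48, 33) divides 27. Since 3 | 27, solutions exist.

Yes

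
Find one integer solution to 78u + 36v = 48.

Step 1: Check solvability.
gcd(78, 36) = 6
Since 6 divides 48, solutions exist.

Step 2: Apply extended Euclidean algorithm to find gcd.
We find integers such that 78*x0 + 36*y0 = 6

Step 3: Scale the particular solution.
Multiply by 48/6 = 8:
u = 8, v = -16

Step 4: Verify.
78*(8) + 36*(-16) = 48 = 48 ✓

u = 8, v = -16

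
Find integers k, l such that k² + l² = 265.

We need to find integers k, l > 0 such that k² + l² = 265.
Trying k = 3: l² = 265 - 3² = 265 - 9 = 256
l = 16
Check: 3² + 16² = 9 + 256 = 265 ✓

265 = 3² + 16²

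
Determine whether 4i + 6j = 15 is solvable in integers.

Step 1: Compute gcd(4, 6).
gcd(4, 6) = 2

Step 2: Check divisibility.
Does 2 divide 15? 15 = 2 x 7 + 1, so no.

By the theorem on linear Diophantine equations, 4i + 6j = 15 has integer solutions if and only if gcd(4, 6) divides 15. Since 2 does not divide 15, no solutions exist.

No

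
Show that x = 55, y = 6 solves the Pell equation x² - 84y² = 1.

Compute x² = 55² = 3025
Compute 84y² = 84·6² = 84·36 = 3024
x² - 84y² = 3025 - 3024 = 1
Since this equals 1, (55, 6) is a solution.

Yes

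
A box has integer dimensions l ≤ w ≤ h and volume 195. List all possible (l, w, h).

Iterate l from 1 to ⌊195^(1/3)⌋. For each l dividing 195, iterate w ≥ l with w dividing 195/l, and set h = 195/(l·w).
Triples found (5): (1×1×195), (1×3×65), (1×5×39), (1×13×15), (3×5×13)

(1×1×195), (1×3×65), (1×5×39), (1×13×15), (3×5×13)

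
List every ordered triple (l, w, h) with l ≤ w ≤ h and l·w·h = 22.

Iterate l from 1 to ⌊22^(1/3)⌋. For each l dividing 22, iterate w ≥ l with w dividing 22/l, and set h = 22/(l·w).
Triples found (2): (1×1×22), (1×2×11)

(1×1×22), (1×2×11)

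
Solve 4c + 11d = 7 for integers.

Step 1: Check solvability.
gcd(4, 11) = 1
Since 1 divides 7, solutions exist.

Step 2: Apply extended Euclidean algorithm to find gcd.
We find integers such that 4*x0 + 11*y0 = 1

Step 3: Scale the particular solution.
Multiply by 7/1 = 7:
c = 21, d = -7

Step 4: Verify.
4*(21) + 11*(-7) = 7 = 7 ✓

c = 21, d = -7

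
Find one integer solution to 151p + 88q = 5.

Step 1: Check solvability.
gcd(151, 88) = 1
Since 1 divides 5, solutions exist.

Step 2: Apply extended Euclidean algorithm to find gcd.
We find integers such that 151*x0 + 88*y0 = 1

Step 3: Scale the particular solution.
Multiply by 5/1 = 5:
p = 35, q = -60

Step 4: Verify.
151*(35) + 88*(-60) = 5 = 5 ✓

p = 35, q = -60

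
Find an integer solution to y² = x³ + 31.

Try small integer x values and check whether x³ + 31 is a perfect square.
x = -3: x³ + 31 = -3³ + 31 = -27 + 31 = 4
Is 4 a perfect square? 2² = 4 ✓
So (x, y) = (-3, 2) is a solution.

x = -3, y = 2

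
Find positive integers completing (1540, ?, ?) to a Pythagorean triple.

We need the other leg and hypotenuse such that 1540² + x² = c².
Take x = 2175, c = 2665: 1540² + 2175² = 2371600 + 4730625 = 7102225 = 2665² ✓
Triple: (2175, 1540, 2665)

(2175, 1540, 2665)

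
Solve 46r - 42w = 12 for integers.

Step 1: Check solvability.
gcd(46, 42) = 2
Since 2 divides 12, solutions exist.

Step 2: Apply extended Euclidean algorithm to find gcd.
We find integers such that 46*x0 + 42*y0 = 2

Step 3: Scale the particular solution.
Multiply by 12/2 = 6:
r = -60, w = -66

Step 4: Verify.
46*(-60) - 42*(-66) = 12 = 12 ✓

r = -60, w = -66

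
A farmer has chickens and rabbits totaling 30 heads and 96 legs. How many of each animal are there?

Let c = chickens, r = rabbits.
Heads: c + r = 30
Legs: 2c + 4r = 96
From the first equation, c = 30 - r. Substitute:
2(30 - r) + 4r = 96
60 + 2r = 96
r = (96 - 60)/2 = 18
c = 30 - 18 = 12

Chickens: 12, Rabbits: 18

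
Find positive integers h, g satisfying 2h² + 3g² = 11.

Try small values of h and check whether (11 - 2h²)/3 is a perfect square.
h = 2: 2·2² = 8, so 3g² = 11 - 8 = 3, giving g² = 1, g = 1.
Check: 2·2² + 3·1² = 8 + 3 = 11 ✓

h = 2, g = 1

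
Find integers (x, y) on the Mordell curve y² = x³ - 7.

Try small integer x values and check whether x³ - 7 is a perfect square.
x = 2: x³ - 7 = 2³ - 7 = 8 - 7 = 1
Is 1 a perfect square? 1² = 1 ✓
So (x, y) = (2, 1) is a solution.

x = 2, y = 1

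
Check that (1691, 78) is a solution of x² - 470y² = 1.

Compute x² = 1691² = 2859481
Compute 470y² = 470·78² = 470·6084 = 2859480
x² - 470y² = 2859481 - 2859480 = 1
Since this equals 1, (1691, 78) is a solution.

Yes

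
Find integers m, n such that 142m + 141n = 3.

Step 1: Check solvability.
gcd(142, 141) = 1
Since 1 divides 3, solutions exist.

Step 2: Apply extended Euclidean algorithm to find gcd.
We find integers such that 142*x0 + 141*y0 = 1

Step 3: Scale the particular solution.
Multiply by 3/1 = 3:
m = 3, n = -3

Step 4: Verify.
142*(3) + 141*(-3) = 3 = 3 ✓

m = 3, n = -3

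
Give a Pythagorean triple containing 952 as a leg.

We need the other leg and hypotenuse such that 952² + x² = c².
Take x = 495, c = 1073: 952² + 495² = 906304 + 245025 = 1151329 = 1073² ✓
Triple: (495, 952, 1073)

(495, 952, 1073)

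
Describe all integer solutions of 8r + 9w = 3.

Step 1: Compute gcd(8, 9) = 1.
Since 1 divides 3, solutions exist.

Step 2: Find a particular solution using extended Euclidean algorithm.
We get r₀ = -3, w₀ = 3.
Check: 8*-3 + 9*3 = 3 = 3 ✓

Step 3: Write the general solution.
r = -3 + (9/1)t = -3 + 9t
w = 3 - (8/1)t = 3 - 8t
for any integer t.

r = -3 + 9t, w = 3 - 8t for integer t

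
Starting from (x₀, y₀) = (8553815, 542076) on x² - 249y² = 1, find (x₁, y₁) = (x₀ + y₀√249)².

Solutions to x² - Dy² = 1 are generated by powers of (x₀ + y₀√D).
The next solution satisfies x₁ + y₁√249 = (x₀ + y₀√249)², giving:
x₁ = x₀² + 249y₀² = 8553815² + 249·542076² = 73167751054225 + 73167751054224 = 146335502108449
y₁ = 2x₀y₀ = 2·8553815·542076 = 9273635639880

Verify: 146335502108449² - 249·9273635639880² = 21414079177331881724557185601 - 21414079177331881724557185600 = 1 ✓

x = 146335502108449, y = 9273635639880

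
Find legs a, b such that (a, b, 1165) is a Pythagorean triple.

We need a² + b² = 1165² = 1357225.
Trying: 517² + 1044² = 267289 + 1089936 = 1357225 ✓

(517, 1044, 1165)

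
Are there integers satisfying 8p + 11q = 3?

Step 1: Compute gcd(8, 11).
gcd(8, 11) = 1

Step 2: Check divisibility.
Does 1 divide 3? 3 = 1 x 3, so yes.

By the theorem on linear Diophantine equations, 8p + 11q = 3 has integer solutions if and only if gcd(8, 11) divides 3. Since 1 | 3, solutions exist.

Yes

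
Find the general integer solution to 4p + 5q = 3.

Step 1: Compute gcd(4, 5) = 1.
Since 1 divides 3, solutions exist.

Step 2: Find a particular solution using extended Euclidean algorithm.
We get p₀ = -3, q₀ = 3.
Check: 4*-3 + 5*3 = 3 = 3 ✓

Step 3: Write the general solution.
p = -3 + (5/1)t = -3 + 5t
q = 3 - (4/1)t = 3 - 4t
for any integer t.

p = -3 + 5t, q = 3 - 4t for integer t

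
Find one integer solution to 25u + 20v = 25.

Step 1: Check solvability.
gcd(25, 20) = 5
Since 5 divides 25, solutions exist.

Step 2: Apply extended Euclidean algorithm to find gcd.
We find integers such that 25*x0 + 20*y0 = 5

Step 3: Scale the particular solution.
Multiply by 25/5 = 5:
u = 5, v = -5

Step 4: Verify.
25*(5) + 20*(-5) = 25 = 25 ✓

u = 5, v = -5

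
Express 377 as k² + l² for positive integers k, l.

We need to find integers k, l > 0 such that k² + l² = 377.
Trying k = 4: l² = 377 - 4² = 377 - 16 = 361
l = 19
Check: 4² + 19² = 16 + 361 = 377 ✓

377 = 4² + 19²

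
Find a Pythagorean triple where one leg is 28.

We need the other leg and hypotenuse such that 28² + x² = c².
Take x = 45, c = 53: 28² + 45² = 784 + 2025 = 2809 = 53² ✓
Triple: (45, 28, 53)

(45, 28, 53)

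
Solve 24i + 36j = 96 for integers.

Step 1: Check solvability.
gcd(24, 36) = 12
Since 12 divides 96, solutions exist.

Step 2: Apply extended Euclidean algorithm to find gcd.
We find integers such that 24*x0 + 36*y0 = 12

Step 3: Scale the particular solution.
Multiply by 96/12 = 8:
i = -8, j = 8

Step 4: Verify.
24*(-8) + 36*(8) = 96 = 96 ✓

i = -8, j = 8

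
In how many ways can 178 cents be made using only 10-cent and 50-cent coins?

We need non-negative integers (x, y) with 10x + 50y = 178.
For each x from 0 to 17, check if (178 - 10x) is a non-negative multiple of 50.
Solutions (x, y): none
Count: 0

0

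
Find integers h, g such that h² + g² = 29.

We need to find integers h, g > 0 such that h² + g² = 29.
Trying h = 2: g² = 29 - 2² = 29 - 4 = 25
g = 5
Check: 2² + 5² = 4 + 25 = 29 ✓

29 = 2² + 5²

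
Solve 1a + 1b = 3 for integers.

Step 1: Check solvability.
gcd(1, 1) = 1
Since 1 divides 3, solutions exist.

Step 2: Apply extended Euclidean algorithm to find gcd.
We find integers such that 1*x0 + 1*y0 = 1

Step 3: Scale the particular solution.
Multiply by 3/1 = 3:
a = 0, b = 3

Step 4: Verify.
1*(0) + 1*(3) = 3 = 3 ✓

a = 0, b = 3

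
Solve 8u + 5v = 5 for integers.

Step 1: Check solvability.
gcd(8, 5) = 1
Since 1 divides 5, solutions exist.

Step 2: Apply extended Euclidean algorithm to find gcd.
We find integers such that 8*x0 + 5*y0 = 1

Step 3: Scale the particular solution.
Multiply by 5/1 = 5:
u = 10, v = -15

Step 4: Verify.
8*(10) + 5*(-15) = 5 = 5 ✓

u = 10, v = -15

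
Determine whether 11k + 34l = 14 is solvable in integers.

Step 1: Compute gcd(11, 34).
gcd(11, 34) = 1

Step 2: Check divisibility.
Does 1 divide 14? 14 = 1 x 14, so yes.

By the theorem on linear Diophantine equations, 11k + 34l = 14 has integer solutions if and only if gcd(11, 34) divides 14. Since 1 | 14, solutions exist.

Yes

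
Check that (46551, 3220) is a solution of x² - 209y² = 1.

Compute x² = 46551² = 2166995601
Compute 209y² = 209·3220² = 209·10368400 = 2166995600
x² - 209y² = 2166995601 - 2166995600 = 1
Since this equals 1, (46551, 3220) is a solution.

Yes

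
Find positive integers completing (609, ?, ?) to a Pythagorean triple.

We need the other leg and hypotenuse such that 609² + x² = c².
Take x = 2912, c = 2975: 609² + 2912² = 370881 + 8479744 = 8850625 = 2975² ✓
Triple: (609, 2912, 2975)

(609, 2912, 2975)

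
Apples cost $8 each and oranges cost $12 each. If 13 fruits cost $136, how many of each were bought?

Let a = apples, o = oranges.
a + o = 13
8a + 12o = 136
Substitute o = 13 - a:
8a + 12(13 - a) = 136
(8 - 12)a = 136 - 156
-4a = -20
a = 5, o = 13 - 5 = 8

Apples: 5, Oranges: 8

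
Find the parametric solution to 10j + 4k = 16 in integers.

Step 1: Compute gcd(10, 4) = 2.
Since 2 divides 16, solutions exist.

Step 2: Find a particular solution using extended Euclidean algorithm.
We get j₀ = 8, k₀ = -16.
Check: 10*8 + 4*-16 = 16 = 16 ✓

Step 3: Write the general solution.
j = 8 + (4/2)t = 8 + 2t
k = -16 - (10/2)t = -16 - 5t
for any integer t.

j = 8 + 2t, k = -16 - 5t for integer t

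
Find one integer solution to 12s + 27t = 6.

Step 1: Check solvability.
gcd(12, 27) = 3
Since 3 divides 6, solutions exist.

Step 2: Apply extended Euclidean algorithm to find gcd.
We find integers such that 12*x0 + 27*y0 = 3

Step 3: Scale the particular solution.
Multiply by 6/3 = 2:
s = -4, t = 2

Step 4: Verify.
12*(-4) + 27*(2) = 6 = 6 ✓

s = -4, t = 2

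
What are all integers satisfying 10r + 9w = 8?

Step 1: Compute gcd(10, 9) = 1.
Since 1 divides 8, solutions exist.

Step 2: Find a particular solution using extended Euclidean algorithm.
We get r₀ = 8, w₀ = -8.
Check: 10*8 + 9*-8 = 8 = 8 ✓

Step 3: Write the general solution.
r = 8 + (9/1)t = 8 + 9t
w = -8 - (10/1)t = -8 - 10t
for any integer t.

r = 8 + 9t, w = -8 - 10t for integer t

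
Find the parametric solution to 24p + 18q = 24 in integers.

Step 1: Compute gcd(24, 18) = 6.
Since 6 divides 24, solutions exist.

Step 2: Find a particular solution using extended Euclidean algorithm.
We get p₀ = 4, q₀ = -4.
Check: 24*4 + 18*-4 = 24 = 24 ✓

Step 3: Write the general solution.
p = 4 + (18/6)t = 4 + 3t
q = -4 - (24/6)t = -4 - 4t
for any integer t.

p = 4 + 3t, q = -4 - 4t for integer t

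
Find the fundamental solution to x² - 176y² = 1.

We seek the smallest positive integers (x, y) with x² - 176y² = 1, i.e., x² = 176y² + 1.
Try successive y values:
y = 1: x² = 176·1² + 1 = 177, not a perfect square
y = 2: x² = 176·2² + 1 = 705, not a perfect square
y = 3: x² = 176·3² + 1 = 1585, not a perfect square
... continuing the search (or via continued fractions) ...
y = 15: x² = 176·15² + 1 = 39601, x = 199 ✓

Verify: 199² - 176·15² = 39601 - 39600 = 1 ✓

x = 199, y = 15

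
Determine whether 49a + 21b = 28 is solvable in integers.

Step 1: Compute gcd(49, 21).
gcd(49, 21) = 7

Step 2: Check divisibility.
Does 7 divide 28? 28 = 7 x 4, so yes.

By the theorem on linear Diophantine equations, 49a + 21b = 28 has integer solutions if and only if gcd(49, 21) divides 28. Since 7 | 28, solutions exist.

Yes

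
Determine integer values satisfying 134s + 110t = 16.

Step 1: Check solvability.
gcd(134, 110) = 2
Since 2 divides 16, solutions exist.

Step 2: Apply extended Euclidean algorithm to find gcd.
We find integers such that 134*x0 + 110*y0 = 2

Step 3: Scale the particular solution.
Multiply by 16/2 = 8:
s = 184, t = -224

Step 4: Verify.
134*(184) + 110*(-224) = 16 = 16 ✓

s = 184, t = -224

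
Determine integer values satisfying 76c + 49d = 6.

Step 1: Check solvability.
gcd(76, 49) = 1
Since 1 divides 6, solutions exist.

Step 2: Apply extended Euclidean algorithm to find gcd.
We find integers such that 76*x0 + 49*y0 = 1

Step 3: Scale the particular solution.
Multiply by 6/1 = 6:
c = 120, d = -186

Step 4: Verify.
76*(120) + 49*(-186) = 6 = 6 ✓

c = 120, d = -186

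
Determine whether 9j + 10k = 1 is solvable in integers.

Step 1: Compute gcd(9, 10).
gcd(9, 10) = 1

Step 2: Check divisibility.
Does 1 divide 1? 1 = 1 x 1, so yes.

By the theorem on linear Diophantine equations, 9j + 10k = 1 has integer solutions if and only if gcd(9, 10) divides 1. Since 1 | 1, solutions exist.

Yes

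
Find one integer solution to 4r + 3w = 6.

Step 1: Check solvability.
gcd(4, 3) = 1
Since 1 divides 6, solutions exist.

Step 2: Apply extended Euclidean algorithm to find gcd.
We find integers such that 4*x0 + 3*y0 = 1

Step 3: Scale the particular solution.
Multiply by 6/1 = 6:
r = 6, w = -6

Step 4: Verify.
4*(6) + 3*(-6) = 6 = 6 ✓

r = 6, w = -6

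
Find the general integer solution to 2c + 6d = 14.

Step 1: Compute gcd(2, 6) = 2.
Since 2 divides 14, solutions exist.

Step 2: Find a particular solution using extended Euclidean algorithm.
We get c₀ = 7, d₀ = 0.
Check: 2*7 + 6*0 = 14 = 14 ✓

Step 3: Write the general solution.
c = 7 + (6/2)t = 7 + 3t
d = 0 - (2/2)t = 0 - 1t
for any integer t.

c = 7 + 3t, d = 0 - 1t for integer t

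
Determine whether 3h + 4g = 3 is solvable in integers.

Step 1: Compute gcd(3, 4).
gcd(3, 4) = 1

Step 2: Check divisibility.
Does 1 divide 3? 3 = 1 x 3, so yes.

By the theorem on linear Diophantine equations, 3h + 4g = 3 has integer solutions if and only if gcd(3, 4) divides 3. Since 1 | 3, solutions exist.

Yes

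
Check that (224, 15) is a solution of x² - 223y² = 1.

Compute x² = 224² = 50176
Compute 223y² = 223·15² = 223·225 = 50175
x² - 223y² = 50176 - 50175 = 1
Since this equals 1, (224, 15) is a solution.

Yes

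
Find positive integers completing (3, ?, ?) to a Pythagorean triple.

We need the other leg and hypotenuse such that 3² + x² = c².
Take x = 4, c = 5: 3² + 4² = 9 + 16 = 25 = 5² ✓
Triple: (3, 4, 5)

(3, 4, 5)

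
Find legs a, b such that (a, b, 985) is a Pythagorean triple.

We need a² + b² = 985² = 970225.
Trying: 473² + 864² = 223729 + 746496 = 970225 ✓

(473, 864, 985)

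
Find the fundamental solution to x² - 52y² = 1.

We seek the smallest positive integers (x, y) with x² - 52y² = 1, i.e., x² = 52y² + 1.
Try successive y values:
y = 1: x² = 52·1² + 1 = 53, not a perfect square
y = 2: x² = 52·2² + 1 = 209, not a perfect square
y = 3: x² = 52·3² + 1 = 469, not a perfect square
... continuing the search (or via continued fractions) ...
y = 90: x² = 52·90² + 1 = 421201, x = 649 ✓

Verify: 649² - 52·90² = 421201 - 421200 = 1 ✓

x = 649, y = 90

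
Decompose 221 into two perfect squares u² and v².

We need to find integers u, v > 0 such that u² + v² = 221.
Trying u = 5: v² = 221 - 5² = 221 - 25 = 196
v = 14
Check: 5² + 14² = 25 + 196 = 221 ✓

221 = 5² + 14²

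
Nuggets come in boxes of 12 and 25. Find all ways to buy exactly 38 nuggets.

We need non-negative integers (x, y) with 12x + 25y = 38.
For each x in 0..3, check if 38 - 12x is a non-negative multiple of 25.
No x yields an integer y ≥ 0.

No solution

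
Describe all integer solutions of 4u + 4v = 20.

Step 1: Compute gcd(4, 4) = 4.
Since 4 divides 20, solutions exist.

Step 2: Find a particular solution using extended Euclidean algorithm.
We get u₀ = 0, v₀ = 5.
Check: 4*0 + 4*5 = 20 = 20 ✓

Step 3: Write the general solution.
u = 0 + (4/4)t = 0 + 1t
v = 5 - (4/4)t = 5 - 1t
for any integer t.

u = 0 + 1t, v = 5 - 1t for integer t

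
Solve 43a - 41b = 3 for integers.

Step 1: Check solvability.
gcd(43, 41) = 1
Since 1 divides 3, solutions exist.

Step 2: Apply extended Euclidean algorithm to find gcd.
We find integers such that 43*x0 + 41*y0 = 1

Step 3: Scale the particular solution.
Multiply by 3/1 = 3:
a = -60, b = -63

Step 4: Verify.
43*(-60) - 41*(-63) = 3 = 3 ✓

a = -60, b = -63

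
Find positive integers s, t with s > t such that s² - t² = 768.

Factor: s² - t² = (s+t)(s-t) = 768.
We need two factors of 768 with the same parity.
Use s+t = 384 and s-t = 2 (product 384·2 = 768).
Adding: 2s = 386, so s = 193.
Subtracting: 2t = 382, so t = 191.
Check: 193² - 191² = 37249 - 36481 = 768 ✓

s = 193, t = 191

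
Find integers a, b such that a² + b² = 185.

We need to find integers a, b > 0 such that a² + b² = 185.
Trying a = 4: b² = 185 - 4² = 185 - 16 = 169
b = 13
Check: 4² + 13² = 16 + 169 = 185 ✓

185 = 4² + 13²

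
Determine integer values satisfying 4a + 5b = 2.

Step 1: Check solvability.
gcd(4, 5) = 1
Since 1 divides 2, solutions exist.

Step 2: Apply extended Euclidean algorithm to find gcd.
We find integers such that 4*x0 + 5*y0 = 1

Step 3: Scale the particular solution.
Multiply by 2/1 = 2:
a = -2, b = 2

Step 4: Verify.
4*(-2) + 5*(2) = 2 = 2 ✓

a = -2, b = 2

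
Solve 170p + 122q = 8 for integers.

Step 1: Check solvability.
gcd(170, 122) = 2
Since 2 divides 8, solutions exist.

Step 2: Apply extended Euclidean algorithm to find gcd.
We find integers such that 170*x0 + 122*y0 = 2

Step 3: Scale the particular solution.
Multiply by 8/2 = 4:
p = 112, q = -156

Step 4: Verify.
170*(112) + 122*(-156) = 8 = 8 ✓

p = 112, q = -156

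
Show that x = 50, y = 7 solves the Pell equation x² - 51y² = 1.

Compute x² = 50² = 2500
Compute 51y² = 51·7² = 51·49 = 2499
x² - 51y² = 2500 - 2499 = 1
Since this equals 1, (50, 7) is a solution.

Yes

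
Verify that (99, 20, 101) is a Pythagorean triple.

Compute a² + b² = 99² + 20² = 9801 + 400 = 10201
Compute c² = 101² = 10201
Since 10201 = 10201, confirmed.

Yes, it is a Pythagorean triple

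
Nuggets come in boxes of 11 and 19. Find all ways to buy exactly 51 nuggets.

We need non-negative integers (x, y) with 11x + 19y = 51.
For each x in 0..4, check if 51 - 11x is a non-negative multiple of 19.
No x yields an integer y ≥ 0.

No solution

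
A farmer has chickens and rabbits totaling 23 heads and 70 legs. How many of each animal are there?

Let c = chickens, r = rabbits.
Heads: c + r = 23
Legs: 2c + 4r = 70
From the first equation, c = 23 - r. Substitute:
2(23 - r) + 4r = 70
46 + 2r = 70
r = (70 - 46)/2 = 12
c = 23 - 12 = 11

Chickens: 11, Rabbits: 12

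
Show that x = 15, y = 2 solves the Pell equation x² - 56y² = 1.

Compute x² = 15² = 225
Compute 56y² = 56·2² = 56·4 = 224
x² - 56y² = 225 - 224 = 1
Since this equals 1, (15, 2) is a solution.

Yes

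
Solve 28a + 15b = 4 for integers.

Step 1: Check solvability.
gcd(28, 15) = 1
Since 1 divides 4, solutions exist.

Step 2: Apply extended Euclidean algorithm to find gcd.
We find integers such that 28*x0 + 15*y0 = 1

Step 3: Scale the particular solution.
Multiply by 4/1 = 4:
a = 28, b = -52

Step 4: Verify.
28*(28) + 15*(-52) = 4 = 4 ✓

a = 28, b = -52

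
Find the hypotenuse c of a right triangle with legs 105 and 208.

c² = a² + b² = 105² + 208² = 11025 + 43264 = 54289
c = 233

233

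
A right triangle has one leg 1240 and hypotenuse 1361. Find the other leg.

a² = c² - b² = 1852321 - 1537600 = 314721
a = 561

561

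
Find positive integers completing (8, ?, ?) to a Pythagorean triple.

We need the other leg and hypotenuse such that 8² + x² = c².
Take x = 15, c = 17: 8² + 15² = 64 + 225 = 289 = 17² ✓
Triple: (15, 8, 17)

(15, 8, 17)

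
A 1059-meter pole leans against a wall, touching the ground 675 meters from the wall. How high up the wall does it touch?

The ladder, wall, and ground form a right triangle with hypotenuse 1059 and one leg 675.
By the Pythagorean theorem: h² = 1059² - 675² = 1121481 - 455625 = 665856
h = √665856 = 816 meters

816 meters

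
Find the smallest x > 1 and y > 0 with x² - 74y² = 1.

We seek the smallest positive integers (x, y) with x² - 74y² = 1, i.e., x² = 74y² + 1.
Try successive y values:
y = 1: x² = 74·1² + 1 = 75, not a perfect square
y = 2: x² = 74·2² + 1 = 297, not a perfect square
y = 3: x² = 74·3² + 1 = 667, not a perfect square
... continuing the search (or via continued fractions) ...
y = 430: x² = 74·430² + 1 = 13682601, x = 3699 ✓

Verify: 3699² - 74·430² = 13682601 - 13682600 = 1 ✓

x = 3699, y = 430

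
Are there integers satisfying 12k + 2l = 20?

Step 1: Compute gcd(12, 2).
gcd(12, 2) = 2

Step 2: Check divisibility.
Does 2 divide 20? 20 = 2 x 10, so yes.

By the theorem on linear Diophantine equations, 12k + 2l = 20 has integer solutions if and only if gcd(12, 2) divides 20. Since 2 | 20, solutions exist.

Yes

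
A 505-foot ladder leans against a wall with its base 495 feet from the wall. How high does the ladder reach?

The ladder, wall, and ground form a right triangle with hypotenuse 505 and one leg 495.
By the Pythagorean theorem: h² = 505² - 495² = 255025 - 245025 = 10000
h = √10000 = 100 feet

100 feet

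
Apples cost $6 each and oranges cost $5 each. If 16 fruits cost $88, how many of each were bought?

Let a = apples, o = oranges.
a + o = 16
6a + 5o = 88
Substitute o = 16 - a:
6a + 5(16 - a) = 88
(6 - 5)a = 88 - 80
1a = 8
a = 8, o = 16 - 8 = 8

Apples: 8, Oranges: 8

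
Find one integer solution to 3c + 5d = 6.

Step 1: Check solvability.
gcd(3, 5) = 1
Since 1 divides 6, solutions exist.

Step 2: Apply extended Euclidean algorithm to find gcd.
We find integers such that 3*x0 + 5*y0 = 1

Step 3: Scale the particular solution.
Multiply by 6/1 = 6:
c = 12, d = -6

Step 4: Verify.
3*(12) + 5*(-6) = 6 = 6 ✓

c = 12, d = -6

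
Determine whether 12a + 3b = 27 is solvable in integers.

Step 1: Compute gcd(12, 3).
gcd(12, 3) = 3

Step 2: Check divisibility.
Does 3 divide 27? 27 = 3 x 9, so yes.

By the theorem on linear Diophantine equations, 12a + 3b = 27 has integer solutions if and only if gcd(12, 3) divides 27. Since 3 | 27, solutions exist.

Yes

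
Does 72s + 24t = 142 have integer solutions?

Step 1: Compute gcd(72, 24).
gcd(72, 24) = 24

Step 2: Check divisibility.
Does 24 divide 142? 142 = 24 x 5 + 22, so no.

By the theorem on linear Diophantine equations, 72s + 24t = 142 has integer solutions if and only if gcd(72, 24) divides 142. Since 24 does not divide 142, no solutions exist.

No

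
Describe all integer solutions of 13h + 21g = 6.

Step 1: Compute gcd(13, 21) = 1.
Since 1 divides 6, solutions exist.

Step 2: Find a particular solution using extended Euclidean algorithm.
We get h₀ = -48, g₀ = 30.
Check: 13*-48 + 21*30 = 6 = 6 ✓

Step 3: Write the general solution.
h = -48 + (21/1)t = -48 + 21t
g = 30 - (13/1)t = 30 - 13t
for any integer t.

h = -48 + 21t, g = 30 - 13t for integer t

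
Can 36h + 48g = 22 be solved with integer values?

Step 1: Compute gcd(36, 48).
gcd(36, 48) = 12

Step 2: Check divisibility.
Does 12 divide 22? 22 = 12 x 1 + 10, so no.

By the theorem on linear Diophantine equations, 36h + 48g = 22 has integer solutions if and only if gcd(36, 48) divides 22. Since 12 does not divide 22, no solutions exist.

No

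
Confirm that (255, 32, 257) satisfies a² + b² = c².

Compute a² + b² = 255² + 32² = 65025 + 1024 = 66049
Compute c² = 257² = 66049
Since 66049 = 66049, confirmed.

Yes, it is a Pythagorean triple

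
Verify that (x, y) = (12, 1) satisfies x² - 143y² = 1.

Compute x² = 12² = 144
Compute 143y² = 143·1² = 143·1 = 143
x² - 143y² = 144 - 143 = 1
Since this equals 1, (12, 1) is a solution.

Yes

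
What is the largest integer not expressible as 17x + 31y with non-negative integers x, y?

For two coprime denominations a and b, the Frobenius number (largest value not representable as a non-negative combination) is ab - a - b.
Here gcd(17, 31) = 1, so they are coprime.
F(17, 31) = 17·31 - 17 - 31 = 527 - 48 = 479

479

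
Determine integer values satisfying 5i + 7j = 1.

Step 1: Check solvability.
gcd(5, 7) = 1
Since 1 divides 1, solutions exist.

Step 2: Apply extended Euclidean algorithm to find gcd.
We find integers such that 5*x0 + 7*y0 = 1

Step 3: Scale the particular solution.
Multiply by 1/1 = 1:
i = 3, j = -2

Step 4: Verify.
5*(3) + 7*(-2) = 1 = 1 ✓

i = 3, j = -2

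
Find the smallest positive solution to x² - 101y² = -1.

We need x² = 101y² - 1. Try successive y:
y = 1: x² = 101·1² - 1 = 100 = 10² ✓
Check: 10² - 101·1² = 100 - 101 = -1 ✓

x = 10, y = 1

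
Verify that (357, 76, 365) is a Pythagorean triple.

Compute a² + b² = 357² + 76² = 127449 + 5776 = 133225
Compute c² = 365² = 133225
Since 133225 = 133225, confirmed.

Yes, it is a Pythagorean triple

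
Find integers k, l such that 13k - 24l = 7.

Step 1: Check solvability.
gcd(13, 24) = 1
Since 1 divides 7, solutions exist.

Step 2: Apply extended Euclidean algorithm to find gcd.
We find integers such that 13*x0 + 24*y0 = 1

Step 3: Scale the particular solution.
Multiply by 7/1 = 7:
k = -77, l = -42

Step 4: Verify.
13*(-77) - 24*(-42) = 7 = 7 ✓

k = -77, l = -42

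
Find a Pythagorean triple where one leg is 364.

We need the other leg and hypotenuse such that 364² + x² = c².
Take x = 627, c = 725: 364² + 627² = 132496 + 393129 = 525625 = 725² ✓
Triple: (627, 364, 725)

(627, 364, 725)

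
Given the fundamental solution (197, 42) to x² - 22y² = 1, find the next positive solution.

Solutions to x² - Dy² = 1 are generated by powers of (x₀ + y₀√D).
The next solution satisfies x₁ + y₁√22 = (x₀ + y₀√22)², giving:
x₁ = x₀² + 22y₀² = 197² + 22·42² = 38809 + 38808 = 77617
y₁ = 2x₀y₀ = 2·197·42 = 16548

Verify: 77617² - 22·16548² = 6024398689 - 6024398688 = 1 ✓

x = 77617, y = 16548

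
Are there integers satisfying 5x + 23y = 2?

Step 1: Compute gcd(5, 23).
gcd(5, 23) = 1

Step 2: Check divisibility.
Does 1 divide 2? 2 = 1 x 2, so yes.

By the theorem on linear Diophantine equations, 5x + 23y = 2 has integer solutions if and only if gcd(5, 23) divides 2. Since 1 | 2, solutions exist.

Yes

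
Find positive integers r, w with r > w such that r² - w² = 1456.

Factor: r² - w² = (r+w)(r-w) = 1456.
We need two factors of 1456 with the same parity.
Use r+w = 728 and r-w = 2 (product 728·2 = 1456).
Adding: 2r = 730, so r = 365.
Subtracting: 2w = 726, so w = 363.
Check: 365² - 363² = 133225 - 131769 = 1456 ✓

r = 365, w = 363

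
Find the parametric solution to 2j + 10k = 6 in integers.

Step 1: Compute gcd(2, 10) = 2.
Since 2 divides 6, solutions exist.

Step 2: Find a particular solution using extended Euclidean algorithm.
We get j₀ = 3, k₀ = 0.
Check: 2*3 + 10*0 = 6 = 6 ✓

Step 3: Write the general solution.
j = 3 + (10/2)t = 3 + 5t
k = 0 - (2/2)t = 0 - 1t
for any integer t.

j = 3 + 5t, k = 0 - 1t for integer t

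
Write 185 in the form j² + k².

We need to find integers j, k > 0 such that j² + k² = 185.
Trying j = 4: k² = 185 - 4² = 185 - 16 = 169
k = 13
Check: 4² + 13² = 16 + 169 = 185 ✓

185 = 4² + 13²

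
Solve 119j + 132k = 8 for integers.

Step 1: Check solvability.
gcd(119, 132) = 1
Since 1 divides 8, solutions exist.

Step 2: Apply extended Euclidean algorithm to find gcd.
We find integers such that 119*x0 + 132*y0 = 1

Step 3: Scale the particular solution.
Multiply by 8/1 = 8:
j = -488, k = 440

Step 4: Verify.
119*(-488) + 132*(440) = 8 = 8 ✓

j = -488, k = 440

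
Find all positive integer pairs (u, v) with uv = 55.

The positive divisors of 55 are: 1, 5, 11, 55.
Each divisor d gives the pair (d, 55/d):
(1, 55), (5, 11), (11, 5), (55, 1)

(1, 55), (5, 11), (11, 5), (55, 1)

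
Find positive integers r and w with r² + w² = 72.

We need to find integers r, w > 0 such that r² + w² = 72.
Trying r = 6: w² = 72 - 6² = 72 - 36 = 36
w = 6
Check: 6² + 6² = 36 + 36 = 72 ✓

72 = 6² + 6²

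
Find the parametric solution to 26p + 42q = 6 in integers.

Step 1: Compute gcd(26, 42) = 2.
Since 2 divides 6, solutions exist.

Step 2: Find a particular solution using extended Euclidean algorithm.
We get p₀ = -24, q₀ = 15.
Check: 26*-24 + 42*15 = 6 = 6 ✓

Step 3: Write the general solution.
p = -24 + (42/2)t = -24 + 21t
q = 15 - (26/2)t = 15 - 13t
for any integer t.

p = -24 + 21t, q = 15 - 13t for integer t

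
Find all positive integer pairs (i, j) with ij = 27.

The positive divisors of 27 are: 1, 3, 9, 27.
Each divisor d gives the pair (d, 27/d):
(1, 27), (3, 9), (9, 3), (27, 1)

(1, 27), (3, 9), (9, 3), (27, 1)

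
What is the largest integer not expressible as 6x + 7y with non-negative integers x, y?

For two coprime denominations a and b, the Frobenius number (largest value not representable as a non-negative combination) is ab - a - b.
Here gcd(6, 7) = 1, so they are coprime.
F(6, 7) = 6·7 - 6 - 7 = 42 - 13 = 29

29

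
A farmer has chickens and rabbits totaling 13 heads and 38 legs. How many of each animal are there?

Let c = chickens, r = rabbits.
Heads: c + r = 13
Legs: 2c + 4r = 38
From the first equation, c = 13 - r. Substitute:
2(13 - r) + 4r = 38
26 + 2r = 38
r = (38 - 26)/2 = 6
c = 13 - 6 = 7

Chickens: 7, Rabbits: 6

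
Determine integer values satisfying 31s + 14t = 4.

Step 1: Check solvability.
gcd(31, 14) = 1
Since 1 divides 4, solutions exist.

Step 2: Apply extended Euclidean algorithm to find gcd.
We find integers such that 31*x0 + 14*y0 = 1

Step 3: Scale the particular solution.
Multiply by 4/1 = 4:
s = 20, t = -44

Step 4: Verify.
31*(20) + 14*(-44) = 4 = 4 ✓

s = 20, t = -44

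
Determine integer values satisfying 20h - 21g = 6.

Step 1: Check solvability.
gcd(20, 21) = 1
Since 1 divides 6, solutions exist.

Step 2: Apply extended Euclidean algorithm to find gcd.
We find integers such that 20*x0 + 21*y0 = 1

Step 3: Scale the particular solution.
Multiply by 6/1 = 6:
h = -6, g = -6

Step 4: Verify.
20*(-6) - 21*(-6) = 6 = 6 ✓

h = -6, g = -6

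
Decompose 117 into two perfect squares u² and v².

We need to find integers u, v > 0 such that u² + v² = 117.
Trying u = 6: v² = 117 - 6² = 117 - 36 = 81
v = 9
Check: 6² + 9² = 36 + 81 = 117 ✓

117 = 6² + 9²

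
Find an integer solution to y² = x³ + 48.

Try small integer x values and check whether x³ + 48 is a perfect square.
x = 1: x³ + 48 = 1³ + 48 = 1 + 48 = 49
Is 49 a perfect square? 7² = 49 ✓
So (x, y) = (1, -7) is a solution.

x = 1, y = -7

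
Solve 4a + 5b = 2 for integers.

Step 1: Check solvability.
gcd(4, 5) = 1
Since 1 divides 2, solutions exist.

Step 2: Apply extended Euclidean algorithm to find gcd.
We find integers such that 4*x0 + 5*y0 = 1

Step 3: Scale the particular solution.
Multiply by 2/1 = 2:
a = -2, b = 2

Step 4: Verify.
4*(-2) + 5*(2) = 2 = 2 ✓

a = -2, b = 2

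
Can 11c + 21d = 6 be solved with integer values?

Step 1: Compute gcd(11, 21).
gcd(11, 21) = 1

Step 2: Check divisibility.
Does 1 divide 6? 6 = 1 x 6, so yes.

By the theorem on linear Diophantine equations, 11c + 21d = 6 has integer solutions if and only if gcd(11, 21) divides 6. Since 1 | 6, solutions exist.

Yes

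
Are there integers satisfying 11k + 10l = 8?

Step 1: Compute gcd(11, 10).
gcd(11, 10) = 1

Step 2: Check divisibility.
Does 1 divide 8? 8 = 1 x 8, so yes.

By the theorem on linear Diophantine equations, 11k + 10l = 8 has integer solutions if and only if gcd(11, 10) divides 8. Since 1 | 8, solutions exist.

Yes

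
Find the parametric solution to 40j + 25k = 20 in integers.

Step 1: Compute gcd(40, 25) = 5.
Since 5 divides 20, solutions exist.

Step 2: Find a particular solution using extended Euclidean algorithm.
We get j₀ = 8, k₀ = -12.
Check: 40*8 + 25*-12 = 20 = 20 ✓

Step 3: Write the general solution.
j = 8 + (25/5)t = 8 + 5t
k = -12 - (40/5)t = -12 - 8t
for any integer t.

j = 8 + 5t, k = -12 - 8t for integer t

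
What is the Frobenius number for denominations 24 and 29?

For two coprime denominations a and b, the Frobenius number (largest value not representable as a non-negative combination) is ab - a - b.
Here gcd(24, 29) = 1, so they are coprime.
F(24, 29) = 24·29 - 24 - 29 = 696 - 53 = 643

643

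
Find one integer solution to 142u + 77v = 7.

Step 1: Check solvability.
gcd(142, 77) = 1
Since 1 divides 7, solutions exist.

Step 2: Apply extended Euclidean algorithm to find gcd.
We find integers such that 142*x0 + 77*y0 = 1

Step 3: Scale the particular solution.
Multiply by 7/1 = 7:
u = 224, v = -413

Step 4: Verify.
142*(224) + 77*(-413) = 7 = 7 ✓

u = 224, v = -413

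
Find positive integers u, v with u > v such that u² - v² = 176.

Factor: u² - v² = (u+v)(u-v) = 176.
We need two factors of 176 with the same parity.
Use u+v = 88 and u-v = 2 (product 88·2 = 176).
Adding: 2u = 90, so u = 45.
Subtracting: 2v = 86, so v = 43.
Check: 45² - 43² = 2025 - 1849 = 176 ✓

u = 45, v = 43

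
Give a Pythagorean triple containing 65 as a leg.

We need the other leg and hypotenuse such that 65² + x² = c².
Take x = 72, c = 97: 65² + 72² = 4225 + 5184 = 9409 = 97² ✓
Triple: (65, 72, 97)

(65, 72, 97)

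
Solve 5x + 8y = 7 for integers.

Step 1: Check solvability.
gcd(5, 8) = 1
Since 1 divides 7, solutions exist.

Step 2: Apply extended Euclidean algorithm to find gcd.
We find integers such that 5*x0 + 8*y0 = 1

Step 3: Scale the particular solution.
Multiply by 7/1 = 7:
x = -21, y = 14

Step 4: Verify.
5*(-21) + 8*(14) = 7 = 7 ✓

x = -21, y = 14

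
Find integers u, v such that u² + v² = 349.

We need to find integers u, v > 0 such that u² + v² = 349.
Trying u = 5: v² = 349 - 5² = 349 - 25 = 324
v = 18
Check: 5² + 18² = 25 + 324 = 349 ✓

349 = 5² + 18²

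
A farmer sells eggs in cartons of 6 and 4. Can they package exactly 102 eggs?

We need non-negative a, b with 6a + 4b = 102.
gcd(6, 4) = 2 divides 102.
Try a = 1: 4b = 102 - 6 = 96, so b = 24.
One way: 1 cartons of 6 and 24 cartons of 4.

Yes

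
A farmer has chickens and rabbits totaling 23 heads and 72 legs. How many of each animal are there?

Let c = chickens, r = rabbits.
Heads: c + r = 23
Legs: 2c + 4r = 72
From the first equation, c = 23 - r. Substitute:
2(23 - r) + 4r = 72
46 + 2r = 72
r = (72 - 46)/2 = 13
c = 23 - 13 = 10

Chickens: 10, Rabbits: 13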